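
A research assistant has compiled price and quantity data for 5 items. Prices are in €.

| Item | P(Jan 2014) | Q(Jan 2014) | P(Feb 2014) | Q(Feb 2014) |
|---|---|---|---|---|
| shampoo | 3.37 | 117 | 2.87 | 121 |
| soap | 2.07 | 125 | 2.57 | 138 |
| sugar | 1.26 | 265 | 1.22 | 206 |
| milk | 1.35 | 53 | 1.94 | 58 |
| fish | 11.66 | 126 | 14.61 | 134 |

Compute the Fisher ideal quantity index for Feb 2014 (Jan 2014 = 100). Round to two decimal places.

Laspeyres component (base-period weights):
ΣP(Jan 2014)Q(Feb 2014) = 3.37×121 + 2.07×138 + 1.26×206 + 1.35×58 + 11.66×134 = 407.77 + 285.66 + 259.56 + 78.3 + 1562.44 = 2593.73
ΣP(Jan 2014)Q(Jan 2014) = 3.37×117 + 2.07×125 + 1.26×265 + 1.35×53 + 11.66×126 = 394.29 + 258.75 + 333.9 + 71.55 + 1469.16 = 2527.65
L = 2593.73 / 2527.65 × 100 = 102.6143
Paasche component (current-period weights):
ΣP(Feb 2014)Q(Feb 2014) = 2.87×121 + 2.57×138 + 1.22×206 + 1.94×58 + 14.61×134 = 347.27 + 354.66 + 251.32 + 112.52 + 1957.74 = 3023.51
ΣP(Feb 2014)Q(Jan 2014) = 2.87×117 + 2.57×125 + 1.22×265 + 1.94×53 + 14.61×126 = 335.79 + 321.25 + 323.3 + 102.82 + 1840.86 = 2924.02
P = 3023.51 / 2924.02 × 100 = 103.4025
Fisher = √(L × P) = √(102.6143 × 103.4025) = 103.0076

103.01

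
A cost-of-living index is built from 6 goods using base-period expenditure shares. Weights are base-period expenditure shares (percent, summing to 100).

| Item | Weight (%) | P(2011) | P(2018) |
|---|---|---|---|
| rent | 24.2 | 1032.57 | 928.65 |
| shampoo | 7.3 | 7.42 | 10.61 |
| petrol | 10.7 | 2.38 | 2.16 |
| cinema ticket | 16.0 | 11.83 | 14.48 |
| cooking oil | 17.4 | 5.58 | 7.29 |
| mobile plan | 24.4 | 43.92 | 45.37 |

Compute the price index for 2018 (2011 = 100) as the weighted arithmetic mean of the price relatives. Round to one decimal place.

109.4

rent: 24.2 × (928.65/1032.57) = 24.2 × 0.899358 = 21.7645
shampoo: 7.3 × (10.61/7.42) = 7.3 × 1.429919 = 10.4384
petrol: 10.7 × (2.16/2.38) = 10.7 × 0.907563 = 9.7109
cinema ticket: 16.0 × (14.48/11.83) = 16.0 × 1.224007 = 19.5841
cooking oil: 17.4 × (7.29/5.58) = 17.4 × 1.306452 = 22.7323
mobile plan: 24.4 × (45.37/43.92) = 24.4 × 1.033015 = 25.2056
Index = Σ wᵢ·(p₁ᵢ/p₀ᵢ) = 21.7645 + 10.4384 + 9.7109 + 19.5841 + 22.7323 + 25.2056 = 109.4357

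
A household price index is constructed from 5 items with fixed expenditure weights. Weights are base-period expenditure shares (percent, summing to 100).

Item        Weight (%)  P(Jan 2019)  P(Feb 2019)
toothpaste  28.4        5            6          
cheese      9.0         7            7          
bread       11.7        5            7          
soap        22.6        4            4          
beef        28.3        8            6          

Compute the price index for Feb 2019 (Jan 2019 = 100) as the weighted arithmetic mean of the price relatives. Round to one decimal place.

toothpaste: 28.4 × (6/5) = 28.4 × 1.200000 = 34.0800
cheese: 9.0 × (7/7) = 9.0 × 1.000000 = 9.0000
bread: 11.7 × (7/5) = 11.7 × 1.400000 = 16.3800
soap: 22.6 × (4/4) = 22.6 × 1.000000 = 22.6000
beef: 28.3 × (6/8) = 28.3 × 0.750000 = 21.2250
Index = Σ wᵢ·(p₁ᵢ/p₀ᵢ) = 34.0800 + 9.0000 + 16.3800 + 22.6000 + 21.2250 = 103.2850

103.3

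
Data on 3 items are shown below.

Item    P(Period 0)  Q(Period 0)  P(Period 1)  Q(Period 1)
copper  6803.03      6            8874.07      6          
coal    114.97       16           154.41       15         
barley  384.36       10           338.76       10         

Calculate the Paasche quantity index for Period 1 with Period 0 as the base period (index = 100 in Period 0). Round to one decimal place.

Paasche quantity index uses current-period prices as weights.
ΣP(Period 1)·Q(Period 1) = 8874.07×6 + 154.41×15 + 338.76×10 = 53244.42 + 2316.15 + 3387.6 = 58948.17
ΣP(Period 1)·Q(Period 0) = 8874.07×6 + 154.41×16 + 338.76×10 = 53244.42 + 2470.56 + 3387.6 = 59102.58
Index = 58948.17 / 59102.58 × 100 = 99.7387

99.7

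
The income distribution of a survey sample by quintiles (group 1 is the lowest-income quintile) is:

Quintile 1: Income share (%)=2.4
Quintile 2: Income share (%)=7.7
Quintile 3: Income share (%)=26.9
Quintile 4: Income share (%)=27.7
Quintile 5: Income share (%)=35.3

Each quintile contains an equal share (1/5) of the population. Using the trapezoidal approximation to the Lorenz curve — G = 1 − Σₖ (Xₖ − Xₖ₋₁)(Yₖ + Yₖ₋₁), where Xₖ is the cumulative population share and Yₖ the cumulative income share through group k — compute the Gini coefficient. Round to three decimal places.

0.343

Cumulative income shares Yₖ: 0.0240, 0.1010, 0.3700, 0.6470, 1.0000
Σ (Xₖ−Xₖ₋₁)(Yₖ+Yₖ₋₁) = (1/5)(0.0240+0.0000) + (1/5)(0.1010+0.0240) + (1/5)(0.3700+0.1010) + (1/5)(0.6470+0.3700) + (1/5)(1.0000+0.6470)
  = 0.0048 + 0.0250 + 0.0942 + 0.2034 + 0.3294 = 0.6568
G = 1 − 0.6568 = 0.3432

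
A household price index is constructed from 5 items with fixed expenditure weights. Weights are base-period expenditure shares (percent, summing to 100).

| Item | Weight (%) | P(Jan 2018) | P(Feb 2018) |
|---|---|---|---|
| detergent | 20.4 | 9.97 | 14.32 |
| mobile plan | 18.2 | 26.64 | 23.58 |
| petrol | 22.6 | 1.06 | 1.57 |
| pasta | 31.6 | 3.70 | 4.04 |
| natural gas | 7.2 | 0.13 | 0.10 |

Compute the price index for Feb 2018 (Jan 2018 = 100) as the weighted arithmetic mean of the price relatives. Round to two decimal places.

118.93

detergent: 20.4 × (14.32/9.97) = 20.4 × 1.436309 = 29.3007
mobile plan: 18.2 × (23.58/26.64) = 18.2 × 0.885135 = 16.1095
petrol: 22.6 × (1.57/1.06) = 22.6 × 1.481132 = 33.4736
pasta: 31.6 × (4.04/3.70) = 31.6 × 1.091892 = 34.5038
natural gas: 7.2 × (0.10/0.13) = 7.2 × 0.769231 = 5.5385
Index = Σ wᵢ·(p₁ᵢ/p₀ᵢ) = 29.3007 + 16.1095 + 33.4736 + 34.5038 + 5.5385 = 118.9260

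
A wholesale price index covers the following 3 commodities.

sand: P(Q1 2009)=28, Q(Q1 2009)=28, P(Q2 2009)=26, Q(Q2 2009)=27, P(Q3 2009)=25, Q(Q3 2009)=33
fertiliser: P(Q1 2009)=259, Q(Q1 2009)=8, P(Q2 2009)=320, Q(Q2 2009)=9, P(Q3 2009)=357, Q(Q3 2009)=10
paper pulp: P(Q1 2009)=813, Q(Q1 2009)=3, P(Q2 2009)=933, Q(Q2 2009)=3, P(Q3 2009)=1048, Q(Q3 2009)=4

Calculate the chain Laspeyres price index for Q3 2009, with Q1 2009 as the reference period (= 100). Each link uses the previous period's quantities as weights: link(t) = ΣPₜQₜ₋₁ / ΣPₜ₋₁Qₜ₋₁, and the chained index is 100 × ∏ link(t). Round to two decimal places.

Link Q1 2009→Q2 2009:
ΣP(Q2 2009)Q(Q1 2009) = 26×28 + 320×8 + 933×3 = 728 + 2560 + 2799 = 6087
ΣP(Q1 2009)Q(Q1 2009) = 28×28 + 259×8 + 813×3 = 784 + 2072 + 2439 = 5295
link = 6087/5295 = 1.149575
Link Q2 2009→Q3 2009:
ΣP(Q3 2009)Q(Q2 2009) = 25×27 + 357×9 + 1048×3 = 675 + 3213 + 3144 = 7032
ΣP(Q2 2009)Q(Q2 2009) = 26×27 + 320×9 + 933×3 = 702 + 2880 + 2799 = 6381
link = 7032/6381 = 1.102022
Chained index = 100 × 1.149575 × 1.102022 = 126.6857

126.69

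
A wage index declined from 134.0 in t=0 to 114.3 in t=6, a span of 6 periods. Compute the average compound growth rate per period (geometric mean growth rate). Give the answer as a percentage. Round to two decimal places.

-2.62%

Growth factor = (114.3/134.0)^(1/6) = (0.852985)^(1/6) = 0.973846
Growth rate = 0.973846 − 1 = -0.026154 = -2.6154%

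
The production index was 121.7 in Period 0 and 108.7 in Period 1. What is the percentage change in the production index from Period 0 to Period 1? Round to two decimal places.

-10.68%

Change = (108.7 − 121.7) / 121.7 × 100
       = -13.0 / 121.7 × 100 = -10.6820%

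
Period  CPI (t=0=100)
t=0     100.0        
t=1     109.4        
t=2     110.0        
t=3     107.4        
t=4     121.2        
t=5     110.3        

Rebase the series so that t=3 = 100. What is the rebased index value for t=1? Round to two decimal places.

101.86

Rebased(t=1) = 109.4 / 107.4 × 100 = 101.8622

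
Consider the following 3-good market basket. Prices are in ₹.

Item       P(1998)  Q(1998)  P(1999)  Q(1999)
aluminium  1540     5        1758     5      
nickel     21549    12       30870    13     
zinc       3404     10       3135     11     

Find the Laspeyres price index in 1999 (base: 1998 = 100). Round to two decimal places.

136.71

Laspeyres price index uses base-period quantities as weights.
ΣP(1999)·Q(1998) = 1758×5 + 30870×12 + 3135×10 = 8790 + 370440 + 31350 = 410580
ΣP(1998)·Q(1998) = 1540×5 + 21549×12 + 3404×10 = 7700 + 258588 + 34040 = 300328
Index = 410580 / 300328 × 100 = 136.7105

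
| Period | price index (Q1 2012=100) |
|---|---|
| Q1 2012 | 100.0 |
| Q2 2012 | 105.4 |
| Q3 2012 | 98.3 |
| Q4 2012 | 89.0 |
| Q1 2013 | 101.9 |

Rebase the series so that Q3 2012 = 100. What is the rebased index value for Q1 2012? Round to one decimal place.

101.7

Rebased(Q1 2012) = 100.0 / 98.3 × 100 = 101.7294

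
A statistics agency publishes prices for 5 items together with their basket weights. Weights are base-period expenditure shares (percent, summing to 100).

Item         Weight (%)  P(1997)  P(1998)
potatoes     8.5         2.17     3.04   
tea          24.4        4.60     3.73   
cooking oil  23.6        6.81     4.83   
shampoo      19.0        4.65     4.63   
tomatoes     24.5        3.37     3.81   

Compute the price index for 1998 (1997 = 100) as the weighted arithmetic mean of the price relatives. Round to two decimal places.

95.05

potatoes: 8.5 × (3.04/2.17) = 8.5 × 1.400922 = 11.9078
tea: 24.4 × (3.73/4.60) = 24.4 × 0.810870 = 19.7852
cooking oil: 23.6 × (4.83/6.81) = 23.6 × 0.709251 = 16.7383
shampoo: 19.0 × (4.63/4.65) = 19.0 × 0.995699 = 18.9183
tomatoes: 24.5 × (3.81/3.37) = 24.5 × 1.130564 = 27.6988
Index = Σ wᵢ·(p₁ᵢ/p₀ᵢ) = 11.9078 + 19.7852 + 16.7383 + 18.9183 + 27.6988 = 95.0485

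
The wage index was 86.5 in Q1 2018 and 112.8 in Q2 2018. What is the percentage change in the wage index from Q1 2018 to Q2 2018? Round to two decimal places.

30.40%

Change = (112.8 − 86.5) / 86.5 × 100
       = 26.3 / 86.5 × 100 = 30.4046%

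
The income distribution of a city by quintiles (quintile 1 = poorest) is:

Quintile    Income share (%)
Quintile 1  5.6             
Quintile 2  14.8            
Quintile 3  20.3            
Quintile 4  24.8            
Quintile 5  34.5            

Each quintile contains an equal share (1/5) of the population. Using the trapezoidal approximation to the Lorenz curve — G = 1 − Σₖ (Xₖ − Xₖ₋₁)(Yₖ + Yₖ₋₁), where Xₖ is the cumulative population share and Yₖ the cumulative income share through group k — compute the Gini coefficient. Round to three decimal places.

0.271

Cumulative income shares Yₖ: 0.0560, 0.2040, 0.4070, 0.6550, 1.0000
Σ (Xₖ−Xₖ₋₁)(Yₖ+Yₖ₋₁) = (1/5)(0.0560+0.0000) + (1/5)(0.2040+0.0560) + (1/5)(0.4070+0.2040) + (1/5)(0.6550+0.4070) + (1/5)(1.0000+0.6550)
  = 0.0112 + 0.0520 + 0.1222 + 0.2124 + 0.3310 = 0.7288
G = 1 − 0.7288 = 0.2712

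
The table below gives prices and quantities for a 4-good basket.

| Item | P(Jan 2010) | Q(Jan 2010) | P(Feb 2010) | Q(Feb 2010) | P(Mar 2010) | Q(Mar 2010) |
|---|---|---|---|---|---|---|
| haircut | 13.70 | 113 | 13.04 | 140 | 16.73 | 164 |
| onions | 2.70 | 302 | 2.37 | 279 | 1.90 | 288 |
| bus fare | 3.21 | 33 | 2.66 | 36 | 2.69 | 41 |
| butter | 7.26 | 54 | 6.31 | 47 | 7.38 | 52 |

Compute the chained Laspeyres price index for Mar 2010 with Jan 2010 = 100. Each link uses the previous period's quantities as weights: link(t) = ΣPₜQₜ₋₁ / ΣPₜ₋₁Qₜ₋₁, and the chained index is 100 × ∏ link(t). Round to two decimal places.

Link Jan 2010→Feb 2010:
ΣP(Feb 2010)Q(Jan 2010) = 13.04×113 + 2.37×302 + 2.66×33 + 6.31×54 = 1473.52 + 715.74 + 87.78 + 340.74 = 2617.78
ΣP(Jan 2010)Q(Jan 2010) = 13.70×113 + 2.70×302 + 3.21×33 + 7.26×54 = 1548.1 + 815.4 + 105.93 + 392.04 = 2861.47
link = 2617.78/2861.47 = 0.914837
Link Feb 2010→Mar 2010:
ΣP(Mar 2010)Q(Feb 2010) = 16.73×140 + 1.90×279 + 2.69×36 + 7.38×47 = 2342.2 + 530.1 + 96.84 + 346.86 = 3316
ΣP(Feb 2010)Q(Feb 2010) = 13.04×140 + 2.37×279 + 2.66×36 + 6.31×47 = 1825.6 + 661.23 + 95.76 + 296.57 = 2879.16
link = 3316/2879.16 = 1.151725
Chained index = 100 × 0.914837 × 1.151725 = 105.3641

105.36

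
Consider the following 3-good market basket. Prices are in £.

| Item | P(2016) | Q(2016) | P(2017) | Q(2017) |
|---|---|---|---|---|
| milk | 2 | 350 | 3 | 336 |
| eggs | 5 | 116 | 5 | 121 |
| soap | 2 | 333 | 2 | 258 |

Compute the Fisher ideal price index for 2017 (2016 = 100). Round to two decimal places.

Laspeyres component (base-period weights):
ΣP(2017)Q(2016) = 3×350 + 5×116 + 2×333 = 1050 + 580 + 666 = 2296
ΣP(2016)Q(2016) = 2×350 + 5×116 + 2×333 = 700 + 580 + 666 = 1946
L = 2296 / 1946 × 100 = 117.9856
Paasche component (current-period weights):
ΣP(2017)Q(2017) = 3×336 + 5×121 + 2×258 = 1008 + 605 + 516 = 2129
ΣP(2016)Q(2017) = 2×336 + 5×121 + 2×258 = 672 + 605 + 516 = 1793
P = 2129 / 1793 × 100 = 118.7395
Fisher = √(L × P) = √(117.9856 × 118.7395) = 118.3620

118.36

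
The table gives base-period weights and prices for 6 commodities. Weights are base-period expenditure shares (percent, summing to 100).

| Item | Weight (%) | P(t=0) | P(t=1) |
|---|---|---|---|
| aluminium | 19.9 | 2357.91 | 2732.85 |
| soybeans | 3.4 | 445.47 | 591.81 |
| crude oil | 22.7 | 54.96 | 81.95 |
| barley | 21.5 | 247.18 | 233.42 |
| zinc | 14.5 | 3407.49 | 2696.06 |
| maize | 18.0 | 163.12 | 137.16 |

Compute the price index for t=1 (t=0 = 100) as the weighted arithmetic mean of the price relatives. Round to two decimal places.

aluminium: 19.9 × (2732.85/2357.91) = 19.9 × 1.159014 = 23.0644
soybeans: 3.4 × (591.81/445.47) = 3.4 × 1.328507 = 4.5169
crude oil: 22.7 × (81.95/54.96) = 22.7 × 1.491084 = 33.8476
barley: 21.5 × (233.42/247.18) = 21.5 × 0.944332 = 20.3031
zinc: 14.5 × (2696.06/3407.49) = 14.5 × 0.791216 = 11.4726
maize: 18.0 × (137.16/163.12) = 18.0 × 0.840853 = 15.1354
Index = Σ wᵢ·(p₁ᵢ/p₀ᵢ) = 23.0644 + 4.5169 + 33.8476 + 20.3031 + 11.4726 + 15.1354 = 108.3400

108.34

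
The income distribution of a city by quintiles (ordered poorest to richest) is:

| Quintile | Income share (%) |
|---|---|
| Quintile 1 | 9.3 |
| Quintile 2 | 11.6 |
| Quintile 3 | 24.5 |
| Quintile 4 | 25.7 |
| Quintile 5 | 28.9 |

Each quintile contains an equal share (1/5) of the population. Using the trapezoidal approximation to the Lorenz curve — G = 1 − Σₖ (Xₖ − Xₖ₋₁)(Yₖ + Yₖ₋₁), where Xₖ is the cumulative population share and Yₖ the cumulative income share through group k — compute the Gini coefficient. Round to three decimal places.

0.213

Cumulative income shares Yₖ: 0.0930, 0.2090, 0.4540, 0.7110, 1.0000
Σ (Xₖ−Xₖ₋₁)(Yₖ+Yₖ₋₁) = (1/5)(0.0930+0.0000) + (1/5)(0.2090+0.0930) + (1/5)(0.4540+0.2090) + (1/5)(0.7110+0.4540) + (1/5)(1.0000+0.7110)
  = 0.0186 + 0.0604 + 0.1326 + 0.2330 + 0.3422 = 0.7868
G = 1 − 0.7868 = 0.2132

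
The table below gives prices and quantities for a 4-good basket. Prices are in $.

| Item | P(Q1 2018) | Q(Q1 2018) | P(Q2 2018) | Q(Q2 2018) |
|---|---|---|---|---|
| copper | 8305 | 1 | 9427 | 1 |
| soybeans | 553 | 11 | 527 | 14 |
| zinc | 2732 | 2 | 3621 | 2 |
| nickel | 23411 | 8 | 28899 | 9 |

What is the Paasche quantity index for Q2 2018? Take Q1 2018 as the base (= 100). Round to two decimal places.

112.02

Paasche quantity index uses current-period prices as weights.
ΣP(Q2 2018)·Q(Q2 2018) = 9427×1 + 527×14 + 3621×2 + 28899×9 = 9427 + 7378 + 7242 + 260091 = 284138
ΣP(Q2 2018)·Q(Q1 2018) = 9427×1 + 527×11 + 3621×2 + 28899×8 = 9427 + 5797 + 7242 + 231192 = 253658
Index = 284138 / 253658 × 100 = 112.0162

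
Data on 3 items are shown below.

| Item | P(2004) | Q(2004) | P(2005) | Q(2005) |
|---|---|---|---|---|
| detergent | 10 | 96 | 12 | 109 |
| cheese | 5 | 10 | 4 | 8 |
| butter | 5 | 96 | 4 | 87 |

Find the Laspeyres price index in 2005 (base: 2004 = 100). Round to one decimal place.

105.8

Laspeyres price index uses base-period quantities as weights.
ΣP(2005)·Q(2004) = 12×96 + 4×10 + 4×96 = 1152 + 40 + 384 = 1576
ΣP(2004)·Q(2004) = 10×96 + 5×10 + 5×96 = 960 + 50 + 480 = 1490
Index = 1576 / 1490 × 100 = 105.7718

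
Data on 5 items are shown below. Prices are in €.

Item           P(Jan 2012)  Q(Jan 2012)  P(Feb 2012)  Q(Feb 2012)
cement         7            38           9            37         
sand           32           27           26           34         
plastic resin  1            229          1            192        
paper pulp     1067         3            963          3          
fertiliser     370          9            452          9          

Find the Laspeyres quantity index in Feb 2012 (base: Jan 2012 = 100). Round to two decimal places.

102.28

Laspeyres quantity index uses base-period prices as weights.
ΣP(Jan 2012)·Q(Feb 2012) = 7×37 + 32×34 + 1×192 + 1067×3 + 370×9 = 259 + 1088 + 192 + 3201 + 3330 = 8070
ΣP(Jan 2012)·Q(Jan 2012) = 7×38 + 32×27 + 1×229 + 1067×3 + 370×9 = 266 + 864 + 229 + 3201 + 3330 = 7890
Index = 8070 / 7890 × 100 = 102.2814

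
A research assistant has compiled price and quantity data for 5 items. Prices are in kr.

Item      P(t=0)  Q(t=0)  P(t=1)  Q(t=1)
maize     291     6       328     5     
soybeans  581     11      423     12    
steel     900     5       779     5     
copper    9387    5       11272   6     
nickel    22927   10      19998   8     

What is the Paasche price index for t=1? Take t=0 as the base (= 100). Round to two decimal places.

94.29

Paasche price index uses current-period quantities as weights.
ΣP(t=1)·Q(t=1) = 328×5 + 423×12 + 779×5 + 11272×6 + 19998×8 = 1640 + 5076 + 3895 + 67632 + 159984 = 238227
ΣP(t=0)·Q(t=1) = 291×5 + 581×12 + 900×5 + 9387×6 + 22927×8 = 1455 + 6972 + 4500 + 56322 + 183416 = 252665
Index = 238227 / 252665 × 100 = 94.2857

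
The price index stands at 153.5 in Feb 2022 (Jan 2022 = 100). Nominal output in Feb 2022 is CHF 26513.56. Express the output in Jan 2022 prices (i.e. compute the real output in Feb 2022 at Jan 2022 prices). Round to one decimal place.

17272.7

Real = Nominal ÷ (Index/100) = 26513.56 ÷ (153.5/100)
     = 26513.56 ÷ 1.535 = 17272.6775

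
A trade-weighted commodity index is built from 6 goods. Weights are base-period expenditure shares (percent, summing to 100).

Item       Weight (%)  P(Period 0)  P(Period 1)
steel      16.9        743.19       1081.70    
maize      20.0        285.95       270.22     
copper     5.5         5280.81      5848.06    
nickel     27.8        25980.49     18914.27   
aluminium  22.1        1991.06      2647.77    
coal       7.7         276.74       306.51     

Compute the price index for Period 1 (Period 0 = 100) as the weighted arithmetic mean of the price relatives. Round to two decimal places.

steel: 16.9 × (1081.70/743.19) = 16.9 × 1.455482 = 24.5977
maize: 20.0 × (270.22/285.95) = 20.0 × 0.944990 = 18.8998
copper: 5.5 × (5848.06/5280.81) = 5.5 × 1.107417 = 6.0908
nickel: 27.8 × (18914.27/25980.49) = 27.8 × 0.728018 = 20.2389
aluminium: 22.1 × (2647.77/1991.06) = 22.1 × 1.329829 = 29.3892
coal: 7.7 × (306.51/276.74) = 7.7 × 1.107574 = 8.5283
Index = Σ wᵢ·(p₁ᵢ/p₀ᵢ) = 24.5977 + 18.8998 + 6.0908 + 20.2389 + 29.3892 + 8.5283 = 107.7447

107.74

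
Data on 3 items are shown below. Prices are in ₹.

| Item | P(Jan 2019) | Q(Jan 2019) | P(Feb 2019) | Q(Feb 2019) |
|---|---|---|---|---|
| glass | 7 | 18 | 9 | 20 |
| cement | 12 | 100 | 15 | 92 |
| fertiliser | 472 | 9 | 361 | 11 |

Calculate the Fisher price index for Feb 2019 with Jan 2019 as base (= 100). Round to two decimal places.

Laspeyres component (base-period weights):
ΣP(Feb 2019)Q(Jan 2019) = 9×18 + 15×100 + 361×9 = 162 + 1500 + 3249 = 4911
ΣP(Jan 2019)Q(Jan 2019) = 7×18 + 12×100 + 472×9 = 126 + 1200 + 4248 = 5574
L = 4911 / 5574 × 100 = 88.1055
Paasche component (current-period weights):
ΣP(Feb 2019)Q(Feb 2019) = 9×20 + 15×92 + 361×11 = 180 + 1380 + 3971 = 5531
ΣP(Jan 2019)Q(Feb 2019) = 7×20 + 12×92 + 472×11 = 140 + 1104 + 5192 = 6436
P = 5531 / 6436 × 100 = 85.9385
Fisher = √(L × P) = √(88.1055 × 85.9385) = 87.0152

87.02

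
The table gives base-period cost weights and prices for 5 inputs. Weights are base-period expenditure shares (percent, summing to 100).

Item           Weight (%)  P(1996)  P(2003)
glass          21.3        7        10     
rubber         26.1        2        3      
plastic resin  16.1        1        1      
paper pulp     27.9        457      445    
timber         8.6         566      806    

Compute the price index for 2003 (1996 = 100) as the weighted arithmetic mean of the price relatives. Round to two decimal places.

glass: 21.3 × (10/7) = 21.3 × 1.428571 = 30.4286
rubber: 26.1 × (3/2) = 26.1 × 1.500000 = 39.1500
plastic resin: 16.1 × (1/1) = 16.1 × 1.000000 = 16.1000
paper pulp: 27.9 × (445/457) = 27.9 × 0.973742 = 27.1674
timber: 8.6 × (806/566) = 8.6 × 1.424028 = 12.2466
Index = Σ wᵢ·(p₁ᵢ/p₀ᵢ) = 30.4286 + 39.1500 + 16.1000 + 27.1674 + 12.2466 = 125.0926

125.09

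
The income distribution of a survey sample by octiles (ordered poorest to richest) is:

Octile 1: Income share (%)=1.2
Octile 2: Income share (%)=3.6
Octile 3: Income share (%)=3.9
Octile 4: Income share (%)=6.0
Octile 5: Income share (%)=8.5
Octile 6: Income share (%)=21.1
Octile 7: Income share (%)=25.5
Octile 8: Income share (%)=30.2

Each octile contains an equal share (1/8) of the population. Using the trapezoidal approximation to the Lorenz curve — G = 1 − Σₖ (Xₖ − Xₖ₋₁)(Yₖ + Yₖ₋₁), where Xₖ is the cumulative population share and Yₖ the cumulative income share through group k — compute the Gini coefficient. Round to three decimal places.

Cumulative income shares Yₖ: 0.0120, 0.0480, 0.0870, 0.1470, 0.2320, 0.4430, 0.6980, 1.0000
Σ (Xₖ−Xₖ₋₁)(Yₖ+Yₖ₋₁) = (1/8)(0.0120+0.0000) + (1/8)(0.0480+0.0120) + (1/8)(0.0870+0.0480) + (1/8)(0.1470+0.0870) + (1/8)(0.2320+0.1470) + (1/8)(0.4430+0.2320) + (1/8)(0.6980+0.4430) + (1/8)(1.0000+0.6980)
  = 0.0015 + 0.0075 + 0.0169 + 0.0292 + 0.0474 + 0.0844 + 0.1426 + 0.2122 = 0.5417
G = 1 − 0.5417 = 0.4583

0.458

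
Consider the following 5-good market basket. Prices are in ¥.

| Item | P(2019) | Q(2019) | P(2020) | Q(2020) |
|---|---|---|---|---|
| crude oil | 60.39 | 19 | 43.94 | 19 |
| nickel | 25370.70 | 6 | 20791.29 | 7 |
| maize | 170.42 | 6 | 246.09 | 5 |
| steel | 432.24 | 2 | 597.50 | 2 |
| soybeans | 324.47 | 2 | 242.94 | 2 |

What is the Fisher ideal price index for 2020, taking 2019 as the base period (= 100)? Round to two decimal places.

82.50

Laspeyres component (base-period weights):
ΣP(2020)Q(2019) = 43.94×19 + 20791.29×6 + 246.09×6 + 597.50×2 + 242.94×2 = 834.86 + 124747.74 + 1476.54 + 1195 + 485.88 = 128740.02
ΣP(2019)Q(2019) = 60.39×19 + 25370.70×6 + 170.42×6 + 432.24×2 + 324.47×2 = 1147.41 + 152224.2 + 1022.52 + 864.48 + 648.94 = 155907.55
L = 128740.02 / 155907.55 × 100 = 82.5746
Paasche component (current-period weights):
ΣP(2020)Q(2020) = 43.94×19 + 20791.29×7 + 246.09×5 + 597.50×2 + 242.94×2 = 834.86 + 145539.03 + 1230.45 + 1195 + 485.88 = 149285.22
ΣP(2019)Q(2020) = 60.39×19 + 25370.70×7 + 170.42×5 + 432.24×2 + 324.47×2 = 1147.41 + 177594.9 + 852.1 + 864.48 + 648.94 = 181107.83
P = 149285.22 / 181107.83 × 100 = 82.4289
Fisher = √(L × P) = √(82.5746 × 82.4289) = 82.5017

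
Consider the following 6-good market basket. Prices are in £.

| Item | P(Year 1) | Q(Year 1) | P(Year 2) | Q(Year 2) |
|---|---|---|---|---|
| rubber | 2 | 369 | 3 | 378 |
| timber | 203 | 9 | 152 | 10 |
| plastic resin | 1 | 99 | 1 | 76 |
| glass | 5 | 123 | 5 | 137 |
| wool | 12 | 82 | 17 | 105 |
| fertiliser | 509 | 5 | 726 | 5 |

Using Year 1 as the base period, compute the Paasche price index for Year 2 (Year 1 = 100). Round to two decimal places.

120.10

Paasche price index uses current-period quantities as weights.
ΣP(Year 2)·Q(Year 2) = 3×378 + 152×10 + 1×76 + 5×137 + 17×105 + 726×5 = 1134 + 1520 + 76 + 685 + 1785 + 3630 = 8830
ΣP(Year 1)·Q(Year 2) = 2×378 + 203×10 + 1×76 + 5×137 + 12×105 + 509×5 = 756 + 2030 + 76 + 685 + 1260 + 2545 = 7352
Index = 8830 / 7352 × 100 = 120.1034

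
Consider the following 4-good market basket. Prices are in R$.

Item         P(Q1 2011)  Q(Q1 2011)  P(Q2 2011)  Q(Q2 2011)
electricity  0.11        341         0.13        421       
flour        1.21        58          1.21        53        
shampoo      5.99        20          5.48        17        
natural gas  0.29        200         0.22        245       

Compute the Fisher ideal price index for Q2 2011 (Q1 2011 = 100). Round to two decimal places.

93.89

Laspeyres component (base-period weights):
ΣP(Q2 2011)Q(Q1 2011) = 0.13×341 + 1.21×58 + 5.48×20 + 0.22×200 = 44.33 + 70.18 + 109.6 + 44 = 268.11
ΣP(Q1 2011)Q(Q1 2011) = 0.11×341 + 1.21×58 + 5.99×20 + 0.29×200 = 37.51 + 70.18 + 119.8 + 58 = 285.49
L = 268.11 / 285.49 × 100 = 93.9122
Paasche component (current-period weights):
ΣP(Q2 2011)Q(Q2 2011) = 0.13×421 + 1.21×53 + 5.48×17 + 0.22×245 = 54.73 + 64.13 + 93.16 + 53.9 = 265.92
ΣP(Q1 2011)Q(Q2 2011) = 0.11×421 + 1.21×53 + 5.99×17 + 0.29×245 = 46.31 + 64.13 + 101.83 + 71.05 = 283.32
P = 265.92 / 283.32 × 100 = 93.8585
Fisher = √(L × P) = √(93.9122 × 93.8585) = 93.8854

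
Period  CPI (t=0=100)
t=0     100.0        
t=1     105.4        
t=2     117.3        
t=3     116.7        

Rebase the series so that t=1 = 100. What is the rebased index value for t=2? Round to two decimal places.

111.29

Rebased(t=2) = 117.3 / 105.4 × 100 = 111.2903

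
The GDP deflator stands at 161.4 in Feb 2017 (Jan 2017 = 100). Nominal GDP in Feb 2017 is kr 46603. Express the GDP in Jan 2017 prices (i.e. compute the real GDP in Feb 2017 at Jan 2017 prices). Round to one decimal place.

Real = Nominal ÷ (Index/100) = 46603 ÷ (161.4/100)
     = 46603 ÷ 1.614 = 28874.2255

28874.2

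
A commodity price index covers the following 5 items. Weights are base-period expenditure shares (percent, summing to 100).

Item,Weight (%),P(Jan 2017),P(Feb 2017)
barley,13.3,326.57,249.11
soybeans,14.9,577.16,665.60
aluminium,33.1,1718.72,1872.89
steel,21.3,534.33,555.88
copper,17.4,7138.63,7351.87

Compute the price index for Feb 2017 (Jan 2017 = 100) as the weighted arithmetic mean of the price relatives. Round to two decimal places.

103.48

barley: 13.3 × (249.11/326.57) = 13.3 × 0.762807 = 10.1453
soybeans: 14.9 × (665.60/577.16) = 14.9 × 1.153233 = 17.1832
aluminium: 33.1 × (1872.89/1718.72) = 33.1 × 1.089700 = 36.0691
steel: 21.3 × (555.88/534.33) = 21.3 × 1.040331 = 22.1590
copper: 17.4 × (7351.87/7138.63) = 17.4 × 1.029871 = 17.9198
Index = Σ wᵢ·(p₁ᵢ/p₀ᵢ) = 10.1453 + 17.1832 + 36.0691 + 22.1590 + 17.9198 = 103.4764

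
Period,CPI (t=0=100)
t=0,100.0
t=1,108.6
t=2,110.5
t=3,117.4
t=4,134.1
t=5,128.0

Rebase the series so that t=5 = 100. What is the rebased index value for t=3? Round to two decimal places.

Rebased(t=3) = 117.4 / 128.0 × 100 = 91.7188

91.72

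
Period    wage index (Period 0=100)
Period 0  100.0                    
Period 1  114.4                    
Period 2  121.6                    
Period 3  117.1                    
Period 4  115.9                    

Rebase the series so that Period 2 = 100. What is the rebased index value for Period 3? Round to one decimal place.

Rebased(Period 3) = 117.1 / 121.6 × 100 = 96.2993

96.3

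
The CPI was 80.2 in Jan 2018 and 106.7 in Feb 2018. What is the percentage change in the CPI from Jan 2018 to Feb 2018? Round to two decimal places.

33.04%

Change = (106.7 − 80.2) / 80.2 × 100
       = 26.5 / 80.2 × 100 = 33.0424%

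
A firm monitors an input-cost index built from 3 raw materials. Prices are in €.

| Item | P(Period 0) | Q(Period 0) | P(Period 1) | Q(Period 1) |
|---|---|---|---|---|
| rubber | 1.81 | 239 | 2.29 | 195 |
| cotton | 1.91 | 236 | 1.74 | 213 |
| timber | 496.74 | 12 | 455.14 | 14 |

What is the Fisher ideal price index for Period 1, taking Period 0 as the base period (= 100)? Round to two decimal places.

Laspeyres component (base-period weights):
ΣP(Period 1)Q(Period 0) = 2.29×239 + 1.74×236 + 455.14×12 = 547.31 + 410.64 + 5461.68 = 6419.63
ΣP(Period 0)Q(Period 0) = 1.81×239 + 1.91×236 + 496.74×12 = 432.59 + 450.76 + 5960.88 = 6844.23
L = 6419.63 / 6844.23 × 100 = 93.7962
Paasche component (current-period weights):
ΣP(Period 1)Q(Period 1) = 2.29×195 + 1.74×213 + 455.14×14 = 446.55 + 370.62 + 6371.96 = 7189.13
ΣP(Period 0)Q(Period 1) = 1.81×195 + 1.91×213 + 496.74×14 = 352.95 + 406.83 + 6954.36 = 7714.14
P = 7189.13 / 7714.14 × 100 = 93.1942
Fisher = √(L × P) = √(93.7962 × 93.1942) = 93.4947

93.49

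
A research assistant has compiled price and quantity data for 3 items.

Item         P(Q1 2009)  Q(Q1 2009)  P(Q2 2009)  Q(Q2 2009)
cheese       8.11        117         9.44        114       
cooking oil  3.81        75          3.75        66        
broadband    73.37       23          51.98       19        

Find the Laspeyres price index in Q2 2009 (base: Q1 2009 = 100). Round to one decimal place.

Laspeyres price index uses base-period quantities as weights.
ΣP(Q2 2009)·Q(Q1 2009) = 9.44×117 + 3.75×75 + 51.98×23 = 1104.48 + 281.25 + 1195.54 = 2581.27
ΣP(Q1 2009)·Q(Q1 2009) = 8.11×117 + 3.81×75 + 73.37×23 = 948.87 + 285.75 + 1687.51 = 2922.13
Index = 2581.27 / 2922.13 × 100 = 88.3352

88.3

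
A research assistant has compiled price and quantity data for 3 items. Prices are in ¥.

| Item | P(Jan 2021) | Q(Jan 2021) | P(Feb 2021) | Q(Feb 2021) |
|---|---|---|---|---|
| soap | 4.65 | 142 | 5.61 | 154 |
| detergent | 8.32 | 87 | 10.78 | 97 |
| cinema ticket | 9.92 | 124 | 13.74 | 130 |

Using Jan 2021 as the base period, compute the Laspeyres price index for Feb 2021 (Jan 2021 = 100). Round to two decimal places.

Laspeyres price index uses base-period quantities as weights.
ΣP(Feb 2021)·Q(Jan 2021) = 5.61×142 + 10.78×87 + 13.74×124 = 796.62 + 937.86 + 1703.76 = 3438.24
ΣP(Jan 2021)·Q(Jan 2021) = 4.65×142 + 8.32×87 + 9.92×124 = 660.3 + 723.84 + 1230.08 = 2614.22
Index = 3438.24 / 2614.22 × 100 = 131.5207

131.52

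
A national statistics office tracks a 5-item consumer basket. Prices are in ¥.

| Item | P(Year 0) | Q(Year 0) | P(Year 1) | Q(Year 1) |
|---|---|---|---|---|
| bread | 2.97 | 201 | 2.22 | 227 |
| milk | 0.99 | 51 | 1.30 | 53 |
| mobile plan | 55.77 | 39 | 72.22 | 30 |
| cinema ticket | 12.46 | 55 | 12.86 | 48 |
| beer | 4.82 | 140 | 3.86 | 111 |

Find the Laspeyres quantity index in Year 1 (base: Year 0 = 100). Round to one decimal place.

84.5

Laspeyres quantity index uses base-period prices as weights.
ΣP(Year 0)·Q(Year 1) = 2.97×227 + 0.99×53 + 55.77×30 + 12.46×48 + 4.82×111 = 674.19 + 52.47 + 1673.1 + 598.08 + 535.02 = 3532.86
ΣP(Year 0)·Q(Year 0) = 2.97×201 + 0.99×51 + 55.77×39 + 12.46×55 + 4.82×140 = 596.97 + 50.49 + 2175.03 + 685.3 + 674.8 = 4182.59
Index = 3532.86 / 4182.59 × 100 = 84.4658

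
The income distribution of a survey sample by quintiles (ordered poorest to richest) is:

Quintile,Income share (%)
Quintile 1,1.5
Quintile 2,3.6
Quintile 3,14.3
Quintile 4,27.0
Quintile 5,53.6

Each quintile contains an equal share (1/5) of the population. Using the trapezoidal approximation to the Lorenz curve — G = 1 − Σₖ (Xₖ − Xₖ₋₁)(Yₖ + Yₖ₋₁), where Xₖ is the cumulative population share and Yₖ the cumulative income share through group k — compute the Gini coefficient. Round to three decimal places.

0.510

Cumulative income shares Yₖ: 0.0150, 0.0510, 0.1940, 0.4640, 1.0000
Σ (Xₖ−Xₖ₋₁)(Yₖ+Yₖ₋₁) = (1/5)(0.0150+0.0000) + (1/5)(0.0510+0.0150) + (1/5)(0.1940+0.0510) + (1/5)(0.4640+0.1940) + (1/5)(1.0000+0.4640)
  = 0.0030 + 0.0132 + 0.0490 + 0.1316 + 0.2928 = 0.4896
G = 1 − 0.4896 = 0.5104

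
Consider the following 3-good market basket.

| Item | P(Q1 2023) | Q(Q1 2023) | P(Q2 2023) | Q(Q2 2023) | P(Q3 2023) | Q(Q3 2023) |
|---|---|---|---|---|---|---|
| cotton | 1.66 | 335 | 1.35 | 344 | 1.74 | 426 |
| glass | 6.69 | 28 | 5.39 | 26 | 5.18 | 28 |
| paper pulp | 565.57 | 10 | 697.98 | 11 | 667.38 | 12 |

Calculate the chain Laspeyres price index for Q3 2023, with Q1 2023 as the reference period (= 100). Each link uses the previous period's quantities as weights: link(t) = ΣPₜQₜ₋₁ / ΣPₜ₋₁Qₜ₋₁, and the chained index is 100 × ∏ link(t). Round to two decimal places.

115.53

Link Q1 2023→Q2 2023:
ΣP(Q2 2023)Q(Q1 2023) = 1.35×335 + 5.39×28 + 697.98×10 = 452.25 + 150.92 + 6979.8 = 7582.97
ΣP(Q1 2023)Q(Q1 2023) = 1.66×335 + 6.69×28 + 565.57×10 = 556.1 + 187.32 + 5655.7 = 6399.12
link = 7582.97/6399.12 = 1.185002
Link Q2 2023→Q3 2023:
ΣP(Q3 2023)Q(Q2 2023) = 1.74×344 + 5.18×26 + 667.38×11 = 598.56 + 134.68 + 7341.18 = 8074.42
ΣP(Q2 2023)Q(Q2 2023) = 1.35×344 + 5.39×26 + 697.98×11 = 464.4 + 140.14 + 7677.78 = 8282.32
link = 8074.42/8282.32 = 0.974898
Chained index = 100 × 1.185002 × 0.974898 = 115.5256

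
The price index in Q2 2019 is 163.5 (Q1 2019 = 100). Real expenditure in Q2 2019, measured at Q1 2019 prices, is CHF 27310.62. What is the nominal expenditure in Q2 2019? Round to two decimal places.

Nominal = Real × (Index/100) = 27310.62 × (163.5/100)
        = 27310.62 × 1.635 = 44652.8637

44652.86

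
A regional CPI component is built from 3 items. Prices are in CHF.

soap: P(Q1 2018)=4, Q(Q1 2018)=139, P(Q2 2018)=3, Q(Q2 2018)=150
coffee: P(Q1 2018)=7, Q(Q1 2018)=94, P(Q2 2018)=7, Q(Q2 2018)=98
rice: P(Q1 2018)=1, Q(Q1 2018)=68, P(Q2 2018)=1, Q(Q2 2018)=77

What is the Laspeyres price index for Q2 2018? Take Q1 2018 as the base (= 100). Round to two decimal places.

89.16

Laspeyres price index uses base-period quantities as weights.
ΣP(Q2 2018)·Q(Q1 2018) = 3×139 + 7×94 + 1×68 = 417 + 658 + 68 = 1143
ΣP(Q1 2018)·Q(Q1 2018) = 4×139 + 7×94 + 1×68 = 556 + 658 + 68 = 1282
Index = 1143 / 1282 × 100 = 89.1576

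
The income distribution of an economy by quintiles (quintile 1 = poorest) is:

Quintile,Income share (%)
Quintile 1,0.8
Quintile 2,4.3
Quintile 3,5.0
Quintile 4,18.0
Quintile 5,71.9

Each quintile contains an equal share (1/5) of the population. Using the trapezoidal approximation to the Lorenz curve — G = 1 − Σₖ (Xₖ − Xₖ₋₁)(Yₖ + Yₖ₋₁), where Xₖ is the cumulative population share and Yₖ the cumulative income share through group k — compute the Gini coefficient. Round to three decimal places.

0.624

Cumulative income shares Yₖ: 0.0080, 0.0510, 0.1010, 0.2810, 1.0000
Σ (Xₖ−Xₖ₋₁)(Yₖ+Yₖ₋₁) = (1/5)(0.0080+0.0000) + (1/5)(0.0510+0.0080) + (1/5)(0.1010+0.0510) + (1/5)(0.2810+0.1010) + (1/5)(1.0000+0.2810)
  = 0.0016 + 0.0118 + 0.0304 + 0.0764 + 0.2562 = 0.3764
G = 1 − 0.3764 = 0.6236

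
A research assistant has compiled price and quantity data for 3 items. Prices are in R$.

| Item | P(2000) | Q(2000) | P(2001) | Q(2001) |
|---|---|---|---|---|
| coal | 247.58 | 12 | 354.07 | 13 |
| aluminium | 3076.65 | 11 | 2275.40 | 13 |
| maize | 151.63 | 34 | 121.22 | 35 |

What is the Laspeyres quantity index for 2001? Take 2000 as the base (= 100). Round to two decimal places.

115.61

Laspeyres quantity index uses base-period prices as weights.
ΣP(2000)·Q(2001) = 247.58×13 + 3076.65×13 + 151.63×35 = 3218.54 + 39996.45 + 5307.05 = 48522.04
ΣP(2000)·Q(2000) = 247.58×12 + 3076.65×11 + 151.63×34 = 2970.96 + 33843.15 + 5155.42 = 41969.53
Index = 48522.04 / 41969.53 × 100 = 115.6125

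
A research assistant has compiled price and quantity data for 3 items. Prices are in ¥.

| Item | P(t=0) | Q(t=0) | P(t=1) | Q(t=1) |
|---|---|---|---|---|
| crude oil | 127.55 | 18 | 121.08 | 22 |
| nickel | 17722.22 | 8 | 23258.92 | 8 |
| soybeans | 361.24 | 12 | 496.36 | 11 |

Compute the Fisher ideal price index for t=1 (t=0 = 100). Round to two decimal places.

130.79

Laspeyres component (base-period weights):
ΣP(t=1)Q(t=0) = 121.08×18 + 23258.92×8 + 496.36×12 = 2179.44 + 186071.36 + 5956.32 = 194207.12
ΣP(t=0)Q(t=0) = 127.55×18 + 17722.22×8 + 361.24×12 = 2295.9 + 141777.76 + 4334.88 = 148408.54
L = 194207.12 / 148408.54 × 100 = 130.8598
Paasche component (current-period weights):
ΣP(t=1)Q(t=1) = 121.08×22 + 23258.92×8 + 496.36×11 = 2663.76 + 186071.36 + 5459.96 = 194195.08
ΣP(t=0)Q(t=1) = 127.55×22 + 17722.22×8 + 361.24×11 = 2806.1 + 141777.76 + 3973.64 = 148557.5
P = 194195.08 / 148557.5 × 100 = 130.7205
Fisher = √(L × P) = √(130.8598 × 130.7205) = 130.7901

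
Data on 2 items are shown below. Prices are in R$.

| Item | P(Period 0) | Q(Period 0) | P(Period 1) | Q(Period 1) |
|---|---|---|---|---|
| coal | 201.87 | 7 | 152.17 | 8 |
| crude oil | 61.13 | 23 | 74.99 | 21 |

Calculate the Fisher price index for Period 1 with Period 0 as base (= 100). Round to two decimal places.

97.64

Laspeyres component (base-period weights):
ΣP(Period 1)Q(Period 0) = 152.17×7 + 74.99×23 = 1065.19 + 1724.77 = 2789.96
ΣP(Period 0)Q(Period 0) = 201.87×7 + 61.13×23 = 1413.09 + 1405.99 = 2819.08
L = 2789.96 / 2819.08 × 100 = 98.9670
Paasche component (current-period weights):
ΣP(Period 1)Q(Period 1) = 152.17×8 + 74.99×21 = 1217.36 + 1574.79 = 2792.15
ΣP(Period 0)Q(Period 1) = 201.87×8 + 61.13×21 = 1614.96 + 1283.73 = 2898.69
P = 2792.15 / 2898.69 × 100 = 96.3245
Fisher = √(L × P) = √(98.9670 × 96.3245) = 97.6369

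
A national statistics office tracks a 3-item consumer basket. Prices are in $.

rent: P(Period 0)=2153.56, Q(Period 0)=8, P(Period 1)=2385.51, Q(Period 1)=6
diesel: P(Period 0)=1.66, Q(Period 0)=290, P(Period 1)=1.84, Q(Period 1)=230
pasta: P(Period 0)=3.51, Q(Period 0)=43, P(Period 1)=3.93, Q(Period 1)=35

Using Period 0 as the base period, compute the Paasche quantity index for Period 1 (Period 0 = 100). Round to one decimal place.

75.2

Paasche quantity index uses current-period prices as weights.
ΣP(Period 1)·Q(Period 1) = 2385.51×6 + 1.84×230 + 3.93×35 = 14313.06 + 423.2 + 137.55 = 14873.81
ΣP(Period 1)·Q(Period 0) = 2385.51×8 + 1.84×290 + 3.93×43 = 19084.08 + 533.6 + 168.99 = 19786.67
Index = 14873.81 / 19786.67 × 100 = 75.1709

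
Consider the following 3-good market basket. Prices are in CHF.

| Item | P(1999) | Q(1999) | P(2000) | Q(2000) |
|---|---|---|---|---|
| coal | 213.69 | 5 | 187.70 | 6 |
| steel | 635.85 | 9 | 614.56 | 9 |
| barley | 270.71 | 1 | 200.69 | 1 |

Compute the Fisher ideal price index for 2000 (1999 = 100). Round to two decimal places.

Laspeyres component (base-period weights):
ΣP(2000)Q(1999) = 187.70×5 + 614.56×9 + 200.69×1 = 938.5 + 5531.04 + 200.69 = 6670.23
ΣP(1999)Q(1999) = 213.69×5 + 635.85×9 + 270.71×1 = 1068.45 + 5722.65 + 270.71 = 7061.81
L = 6670.23 / 7061.81 × 100 = 94.4550
Paasche component (current-period weights):
ΣP(2000)Q(2000) = 187.70×6 + 614.56×9 + 200.69×1 = 1126.2 + 5531.04 + 200.69 = 6857.93
ΣP(1999)Q(2000) = 213.69×6 + 635.85×9 + 270.71×1 = 1282.14 + 5722.65 + 270.71 = 7275.5
P = 6857.93 / 7275.5 × 100 = 94.2606
Fisher = √(L × P) = √(94.4550 × 94.2606) = 94.3577

94.36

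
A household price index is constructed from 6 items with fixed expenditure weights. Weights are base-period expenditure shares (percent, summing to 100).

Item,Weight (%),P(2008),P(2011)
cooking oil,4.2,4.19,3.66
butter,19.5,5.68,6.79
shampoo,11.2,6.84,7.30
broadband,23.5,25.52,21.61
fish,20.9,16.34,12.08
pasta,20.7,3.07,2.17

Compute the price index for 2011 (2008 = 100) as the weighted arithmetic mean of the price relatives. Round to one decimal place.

88.9

cooking oil: 4.2 × (3.66/4.19) = 4.2 × 0.873508 = 3.6687
butter: 19.5 × (6.79/5.68) = 19.5 × 1.195423 = 23.3107
shampoo: 11.2 × (7.30/6.84) = 11.2 × 1.067251 = 11.9532
broadband: 23.5 × (21.61/25.52) = 23.5 × 0.846787 = 19.8995
fish: 20.9 × (12.08/16.34) = 20.9 × 0.739290 = 15.4512
pasta: 20.7 × (2.17/3.07) = 20.7 × 0.706840 = 14.6316
Index = Σ wᵢ·(p₁ᵢ/p₀ᵢ) = 3.6687 + 23.3107 + 11.9532 + 19.8995 + 15.4512 + 14.6316 = 88.9149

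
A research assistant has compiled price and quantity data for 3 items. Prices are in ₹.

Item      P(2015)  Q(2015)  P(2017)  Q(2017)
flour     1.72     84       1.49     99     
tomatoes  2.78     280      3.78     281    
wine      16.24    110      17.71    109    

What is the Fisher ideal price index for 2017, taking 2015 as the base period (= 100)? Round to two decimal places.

Laspeyres component (base-period weights):
ΣP(2017)Q(2015) = 1.49×84 + 3.78×280 + 17.71×110 = 125.16 + 1058.4 + 1948.1 = 3131.66
ΣP(2015)Q(2015) = 1.72×84 + 2.78×280 + 16.24×110 = 144.48 + 778.4 + 1786.4 = 2709.28
L = 3131.66 / 2709.28 × 100 = 115.5901
Paasche component (current-period weights):
ΣP(2017)Q(2017) = 1.49×99 + 3.78×281 + 17.71×109 = 147.51 + 1062.18 + 1930.39 = 3140.08
ΣP(2015)Q(2017) = 1.72×99 + 2.78×281 + 16.24×109 = 170.28 + 781.18 + 1770.16 = 2721.62
P = 3140.08 / 2721.62 × 100 = 115.3754
Fisher = √(L × P) = √(115.5901 × 115.3754) = 115.4827

115.48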